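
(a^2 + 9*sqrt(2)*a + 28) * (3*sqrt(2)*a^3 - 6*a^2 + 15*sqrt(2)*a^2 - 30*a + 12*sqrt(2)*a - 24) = 3*sqrt(2)*a^5 + 15*sqrt(2)*a^4 + 48*a^4 + 42*sqrt(2)*a^3 + 240*a^3 + 24*a^2 + 150*sqrt(2)*a^2 - 840*a + 120*sqrt(2)*a - 672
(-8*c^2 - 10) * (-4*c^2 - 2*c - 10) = 32*c^4 + 16*c^3 + 120*c^2 + 20*c + 100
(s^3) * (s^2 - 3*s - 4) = s^5 - 3*s^4 - 4*s^3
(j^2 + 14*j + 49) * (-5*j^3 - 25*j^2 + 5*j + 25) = -5*j^5 - 95*j^4 - 590*j^3 - 1130*j^2 + 595*j + 1225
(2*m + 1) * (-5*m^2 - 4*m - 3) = -10*m^3 - 13*m^2 - 10*m - 3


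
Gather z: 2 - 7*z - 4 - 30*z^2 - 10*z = -30*z^2 - 17*z - 2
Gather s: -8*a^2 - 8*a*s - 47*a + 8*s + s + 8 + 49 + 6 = -8*a^2 - 47*a + s*(9 - 8*a) + 63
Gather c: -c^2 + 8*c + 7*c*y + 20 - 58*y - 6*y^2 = -c^2 + c*(7*y + 8) - 6*y^2 - 58*y + 20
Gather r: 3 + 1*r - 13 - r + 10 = 0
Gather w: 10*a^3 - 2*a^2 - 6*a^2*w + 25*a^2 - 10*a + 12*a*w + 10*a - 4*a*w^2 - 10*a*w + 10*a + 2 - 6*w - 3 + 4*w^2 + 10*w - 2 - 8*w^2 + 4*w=10*a^3 + 23*a^2 + 10*a + w^2*(-4*a - 4) + w*(-6*a^2 + 2*a + 8) - 3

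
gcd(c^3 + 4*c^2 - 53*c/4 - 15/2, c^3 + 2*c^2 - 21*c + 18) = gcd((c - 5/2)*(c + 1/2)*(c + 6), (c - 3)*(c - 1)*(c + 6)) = c + 6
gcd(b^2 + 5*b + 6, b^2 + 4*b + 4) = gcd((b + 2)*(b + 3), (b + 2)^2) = b + 2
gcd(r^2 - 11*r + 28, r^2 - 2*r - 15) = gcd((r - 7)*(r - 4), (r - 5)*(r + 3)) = 1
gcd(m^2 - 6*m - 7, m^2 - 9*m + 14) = m - 7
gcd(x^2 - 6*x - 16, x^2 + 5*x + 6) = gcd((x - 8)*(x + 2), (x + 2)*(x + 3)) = x + 2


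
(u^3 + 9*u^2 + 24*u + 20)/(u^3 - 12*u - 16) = (u + 5)/(u - 4)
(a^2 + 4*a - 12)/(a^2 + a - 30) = (a - 2)/(a - 5)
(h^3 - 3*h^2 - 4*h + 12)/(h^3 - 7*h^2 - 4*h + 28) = (h - 3)/(h - 7)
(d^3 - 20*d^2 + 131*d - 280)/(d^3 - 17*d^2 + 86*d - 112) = (d - 5)/(d - 2)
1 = 1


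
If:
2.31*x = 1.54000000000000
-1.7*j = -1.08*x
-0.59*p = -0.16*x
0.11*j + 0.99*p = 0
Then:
No Solution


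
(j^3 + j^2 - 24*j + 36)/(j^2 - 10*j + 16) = (j^2 + 3*j - 18)/(j - 8)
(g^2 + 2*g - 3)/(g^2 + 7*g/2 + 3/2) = 2*(g - 1)/(2*g + 1)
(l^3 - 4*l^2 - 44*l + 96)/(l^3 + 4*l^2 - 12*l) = (l - 8)/l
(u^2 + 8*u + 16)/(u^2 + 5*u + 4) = (u + 4)/(u + 1)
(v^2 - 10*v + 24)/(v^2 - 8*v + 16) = (v - 6)/(v - 4)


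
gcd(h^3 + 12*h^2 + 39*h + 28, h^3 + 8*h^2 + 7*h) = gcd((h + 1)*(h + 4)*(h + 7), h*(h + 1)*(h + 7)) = h^2 + 8*h + 7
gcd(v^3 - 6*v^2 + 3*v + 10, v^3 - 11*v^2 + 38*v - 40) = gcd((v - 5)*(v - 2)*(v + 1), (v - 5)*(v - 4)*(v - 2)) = v^2 - 7*v + 10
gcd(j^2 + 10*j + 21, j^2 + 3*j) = j + 3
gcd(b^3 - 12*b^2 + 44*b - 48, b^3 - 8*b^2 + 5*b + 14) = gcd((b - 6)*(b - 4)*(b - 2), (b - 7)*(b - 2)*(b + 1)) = b - 2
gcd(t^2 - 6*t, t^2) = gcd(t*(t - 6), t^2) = t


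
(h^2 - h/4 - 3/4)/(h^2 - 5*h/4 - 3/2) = (h - 1)/(h - 2)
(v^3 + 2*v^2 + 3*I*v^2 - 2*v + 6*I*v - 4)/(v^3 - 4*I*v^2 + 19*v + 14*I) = (v + 2)/(v - 7*I)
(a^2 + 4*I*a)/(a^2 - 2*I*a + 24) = a/(a - 6*I)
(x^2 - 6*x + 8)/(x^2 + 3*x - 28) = (x - 2)/(x + 7)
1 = 1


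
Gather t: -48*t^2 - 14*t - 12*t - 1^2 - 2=-48*t^2 - 26*t - 3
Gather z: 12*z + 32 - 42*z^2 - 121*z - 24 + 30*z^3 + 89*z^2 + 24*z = 30*z^3 + 47*z^2 - 85*z + 8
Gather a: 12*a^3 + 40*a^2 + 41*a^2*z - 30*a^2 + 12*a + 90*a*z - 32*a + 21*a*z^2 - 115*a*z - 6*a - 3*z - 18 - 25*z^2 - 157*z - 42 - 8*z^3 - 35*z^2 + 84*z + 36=12*a^3 + a^2*(41*z + 10) + a*(21*z^2 - 25*z - 26) - 8*z^3 - 60*z^2 - 76*z - 24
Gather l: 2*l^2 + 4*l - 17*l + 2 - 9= 2*l^2 - 13*l - 7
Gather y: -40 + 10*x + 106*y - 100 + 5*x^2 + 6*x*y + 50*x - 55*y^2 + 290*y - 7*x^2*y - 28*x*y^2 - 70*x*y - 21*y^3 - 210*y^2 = 5*x^2 + 60*x - 21*y^3 + y^2*(-28*x - 265) + y*(-7*x^2 - 64*x + 396) - 140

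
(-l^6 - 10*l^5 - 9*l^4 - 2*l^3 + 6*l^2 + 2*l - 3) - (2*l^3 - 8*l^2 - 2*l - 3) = -l^6 - 10*l^5 - 9*l^4 - 4*l^3 + 14*l^2 + 4*l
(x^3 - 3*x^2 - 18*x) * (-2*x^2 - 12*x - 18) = -2*x^5 - 6*x^4 + 54*x^3 + 270*x^2 + 324*x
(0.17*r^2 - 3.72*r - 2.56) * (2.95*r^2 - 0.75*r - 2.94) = 0.5015*r^4 - 11.1015*r^3 - 5.2618*r^2 + 12.8568*r + 7.5264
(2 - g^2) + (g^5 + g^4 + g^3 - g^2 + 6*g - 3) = g^5 + g^4 + g^3 - 2*g^2 + 6*g - 1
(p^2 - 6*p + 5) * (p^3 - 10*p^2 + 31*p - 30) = p^5 - 16*p^4 + 96*p^3 - 266*p^2 + 335*p - 150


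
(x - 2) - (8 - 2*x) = 3*x - 10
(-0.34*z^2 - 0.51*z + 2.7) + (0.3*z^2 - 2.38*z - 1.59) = -0.04*z^2 - 2.89*z + 1.11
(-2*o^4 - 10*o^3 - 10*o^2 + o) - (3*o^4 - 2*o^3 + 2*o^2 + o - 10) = -5*o^4 - 8*o^3 - 12*o^2 + 10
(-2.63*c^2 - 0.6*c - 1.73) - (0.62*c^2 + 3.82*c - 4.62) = -3.25*c^2 - 4.42*c + 2.89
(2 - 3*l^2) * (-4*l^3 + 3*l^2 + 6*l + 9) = 12*l^5 - 9*l^4 - 26*l^3 - 21*l^2 + 12*l + 18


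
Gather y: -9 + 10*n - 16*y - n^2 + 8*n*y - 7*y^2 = -n^2 + 10*n - 7*y^2 + y*(8*n - 16) - 9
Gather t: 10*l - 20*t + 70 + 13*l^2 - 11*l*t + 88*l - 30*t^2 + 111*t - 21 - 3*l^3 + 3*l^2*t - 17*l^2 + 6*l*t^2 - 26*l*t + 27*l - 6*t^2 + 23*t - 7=-3*l^3 - 4*l^2 + 125*l + t^2*(6*l - 36) + t*(3*l^2 - 37*l + 114) + 42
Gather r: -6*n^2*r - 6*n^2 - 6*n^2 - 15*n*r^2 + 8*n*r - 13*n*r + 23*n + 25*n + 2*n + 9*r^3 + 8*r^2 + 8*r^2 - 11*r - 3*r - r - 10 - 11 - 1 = -12*n^2 + 50*n + 9*r^3 + r^2*(16 - 15*n) + r*(-6*n^2 - 5*n - 15) - 22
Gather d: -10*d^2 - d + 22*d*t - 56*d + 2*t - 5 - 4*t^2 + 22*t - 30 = -10*d^2 + d*(22*t - 57) - 4*t^2 + 24*t - 35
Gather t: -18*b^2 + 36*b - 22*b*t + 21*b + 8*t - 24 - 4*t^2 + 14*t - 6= -18*b^2 + 57*b - 4*t^2 + t*(22 - 22*b) - 30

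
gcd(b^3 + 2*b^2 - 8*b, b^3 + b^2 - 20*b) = b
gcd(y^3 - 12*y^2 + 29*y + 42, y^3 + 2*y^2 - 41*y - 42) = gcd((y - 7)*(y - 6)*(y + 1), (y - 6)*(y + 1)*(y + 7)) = y^2 - 5*y - 6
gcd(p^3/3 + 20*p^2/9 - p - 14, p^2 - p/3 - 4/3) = 1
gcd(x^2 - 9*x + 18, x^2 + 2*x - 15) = x - 3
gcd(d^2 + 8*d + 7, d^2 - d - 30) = 1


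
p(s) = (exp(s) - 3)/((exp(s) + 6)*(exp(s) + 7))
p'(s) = -(exp(s) - 3)*exp(s)/((exp(s) + 6)*(exp(s) + 7)^2) - (exp(s) - 3)*exp(s)/((exp(s) + 6)^2*(exp(s) + 7)) + exp(s)/((exp(s) + 6)*(exp(s) + 7)) = (-exp(2*s) + 6*exp(s) + 81)*exp(s)/(exp(4*s) + 26*exp(3*s) + 253*exp(2*s) + 1092*exp(s) + 1764)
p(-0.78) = -0.05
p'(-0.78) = 0.02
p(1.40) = 0.01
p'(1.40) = 0.03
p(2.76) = 0.03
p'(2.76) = -0.00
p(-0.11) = -0.04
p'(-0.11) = 0.03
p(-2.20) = -0.07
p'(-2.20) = 0.00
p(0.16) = -0.03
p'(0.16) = 0.03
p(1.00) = -0.00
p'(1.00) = 0.03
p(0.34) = -0.03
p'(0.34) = 0.03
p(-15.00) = -0.07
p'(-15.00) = 0.00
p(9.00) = 0.00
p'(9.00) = 0.00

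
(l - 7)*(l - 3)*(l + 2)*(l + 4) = l^4 - 4*l^3 - 31*l^2 + 46*l + 168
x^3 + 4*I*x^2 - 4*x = x*(x + 2*I)^2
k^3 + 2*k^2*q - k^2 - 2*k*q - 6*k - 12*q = (k - 3)*(k + 2)*(k + 2*q)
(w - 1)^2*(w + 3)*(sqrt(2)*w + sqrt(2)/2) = sqrt(2)*w^4 + 3*sqrt(2)*w^3/2 - 9*sqrt(2)*w^2/2 + sqrt(2)*w/2 + 3*sqrt(2)/2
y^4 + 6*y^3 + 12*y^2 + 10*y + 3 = (y + 1)^3*(y + 3)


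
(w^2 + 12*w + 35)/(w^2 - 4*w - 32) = (w^2 + 12*w + 35)/(w^2 - 4*w - 32)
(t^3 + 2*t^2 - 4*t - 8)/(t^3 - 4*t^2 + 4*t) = (t^2 + 4*t + 4)/(t*(t - 2))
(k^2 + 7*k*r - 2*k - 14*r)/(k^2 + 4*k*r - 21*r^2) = (2 - k)/(-k + 3*r)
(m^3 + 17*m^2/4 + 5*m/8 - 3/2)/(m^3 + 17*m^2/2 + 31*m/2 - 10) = (m + 3/4)/(m + 5)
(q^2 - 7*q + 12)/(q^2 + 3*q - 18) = (q - 4)/(q + 6)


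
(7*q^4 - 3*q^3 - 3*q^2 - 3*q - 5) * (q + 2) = 7*q^5 + 11*q^4 - 9*q^3 - 9*q^2 - 11*q - 10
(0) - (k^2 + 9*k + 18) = -k^2 - 9*k - 18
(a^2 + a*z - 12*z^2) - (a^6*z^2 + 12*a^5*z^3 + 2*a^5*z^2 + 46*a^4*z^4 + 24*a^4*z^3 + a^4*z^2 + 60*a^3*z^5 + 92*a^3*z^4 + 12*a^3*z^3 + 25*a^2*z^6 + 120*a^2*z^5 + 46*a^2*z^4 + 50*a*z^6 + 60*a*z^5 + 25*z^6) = -a^6*z^2 - 12*a^5*z^3 - 2*a^5*z^2 - 46*a^4*z^4 - 24*a^4*z^3 - a^4*z^2 - 60*a^3*z^5 - 92*a^3*z^4 - 12*a^3*z^3 - 25*a^2*z^6 - 120*a^2*z^5 - 46*a^2*z^4 + a^2 - 50*a*z^6 - 60*a*z^5 + a*z - 25*z^6 - 12*z^2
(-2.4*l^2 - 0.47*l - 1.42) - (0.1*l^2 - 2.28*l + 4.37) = -2.5*l^2 + 1.81*l - 5.79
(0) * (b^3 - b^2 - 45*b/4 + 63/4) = 0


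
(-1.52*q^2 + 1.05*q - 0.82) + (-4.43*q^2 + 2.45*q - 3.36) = -5.95*q^2 + 3.5*q - 4.18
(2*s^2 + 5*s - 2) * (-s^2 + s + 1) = -2*s^4 - 3*s^3 + 9*s^2 + 3*s - 2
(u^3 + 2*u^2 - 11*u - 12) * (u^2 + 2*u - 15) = u^5 + 4*u^4 - 22*u^3 - 64*u^2 + 141*u + 180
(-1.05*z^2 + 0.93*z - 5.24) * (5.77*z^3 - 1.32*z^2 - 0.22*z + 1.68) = -6.0585*z^5 + 6.7521*z^4 - 31.2314*z^3 + 4.9482*z^2 + 2.7152*z - 8.8032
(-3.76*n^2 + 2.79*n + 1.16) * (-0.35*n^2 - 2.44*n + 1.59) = 1.316*n^4 + 8.1979*n^3 - 13.192*n^2 + 1.6057*n + 1.8444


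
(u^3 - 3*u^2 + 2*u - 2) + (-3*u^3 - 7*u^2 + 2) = -2*u^3 - 10*u^2 + 2*u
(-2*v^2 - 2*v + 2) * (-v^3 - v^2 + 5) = 2*v^5 + 4*v^4 - 12*v^2 - 10*v + 10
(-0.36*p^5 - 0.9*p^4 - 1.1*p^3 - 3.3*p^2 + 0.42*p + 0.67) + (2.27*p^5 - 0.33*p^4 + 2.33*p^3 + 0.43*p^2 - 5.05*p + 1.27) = 1.91*p^5 - 1.23*p^4 + 1.23*p^3 - 2.87*p^2 - 4.63*p + 1.94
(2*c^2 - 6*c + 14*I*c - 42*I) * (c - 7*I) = 2*c^3 - 6*c^2 + 98*c - 294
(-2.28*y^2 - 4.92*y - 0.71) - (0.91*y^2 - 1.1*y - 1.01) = -3.19*y^2 - 3.82*y + 0.3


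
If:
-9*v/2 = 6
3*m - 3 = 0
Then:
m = 1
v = -4/3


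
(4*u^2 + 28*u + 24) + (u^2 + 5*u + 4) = 5*u^2 + 33*u + 28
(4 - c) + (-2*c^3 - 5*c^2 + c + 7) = -2*c^3 - 5*c^2 + 11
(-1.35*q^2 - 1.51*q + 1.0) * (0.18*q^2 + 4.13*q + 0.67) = -0.243*q^4 - 5.8473*q^3 - 6.9608*q^2 + 3.1183*q + 0.67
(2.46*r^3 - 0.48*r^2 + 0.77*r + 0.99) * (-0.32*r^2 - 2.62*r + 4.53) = -0.7872*r^5 - 6.2916*r^4 + 12.155*r^3 - 4.5086*r^2 + 0.8943*r + 4.4847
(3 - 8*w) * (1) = 3 - 8*w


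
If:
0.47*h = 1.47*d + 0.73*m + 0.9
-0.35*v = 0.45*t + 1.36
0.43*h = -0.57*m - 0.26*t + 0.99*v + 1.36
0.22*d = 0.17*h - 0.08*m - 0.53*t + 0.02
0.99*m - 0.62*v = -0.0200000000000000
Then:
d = -0.12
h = -2.00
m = -2.28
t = -0.21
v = -3.61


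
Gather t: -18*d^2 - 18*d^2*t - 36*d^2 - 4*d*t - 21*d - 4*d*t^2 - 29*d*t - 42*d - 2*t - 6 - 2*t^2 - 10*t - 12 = -54*d^2 - 63*d + t^2*(-4*d - 2) + t*(-18*d^2 - 33*d - 12) - 18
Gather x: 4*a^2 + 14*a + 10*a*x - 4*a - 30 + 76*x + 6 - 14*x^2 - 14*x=4*a^2 + 10*a - 14*x^2 + x*(10*a + 62) - 24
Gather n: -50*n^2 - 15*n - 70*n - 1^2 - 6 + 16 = -50*n^2 - 85*n + 9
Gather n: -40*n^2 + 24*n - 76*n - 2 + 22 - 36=-40*n^2 - 52*n - 16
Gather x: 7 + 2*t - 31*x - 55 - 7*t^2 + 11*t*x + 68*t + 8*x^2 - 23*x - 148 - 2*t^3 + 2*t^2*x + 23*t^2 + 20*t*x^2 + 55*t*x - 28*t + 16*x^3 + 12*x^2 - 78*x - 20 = -2*t^3 + 16*t^2 + 42*t + 16*x^3 + x^2*(20*t + 20) + x*(2*t^2 + 66*t - 132) - 216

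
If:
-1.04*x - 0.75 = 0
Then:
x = -0.72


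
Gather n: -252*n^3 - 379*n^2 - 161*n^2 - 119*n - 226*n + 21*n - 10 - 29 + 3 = -252*n^3 - 540*n^2 - 324*n - 36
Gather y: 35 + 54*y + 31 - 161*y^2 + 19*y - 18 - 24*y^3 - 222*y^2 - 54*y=-24*y^3 - 383*y^2 + 19*y + 48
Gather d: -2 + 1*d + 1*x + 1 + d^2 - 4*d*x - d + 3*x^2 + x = d^2 - 4*d*x + 3*x^2 + 2*x - 1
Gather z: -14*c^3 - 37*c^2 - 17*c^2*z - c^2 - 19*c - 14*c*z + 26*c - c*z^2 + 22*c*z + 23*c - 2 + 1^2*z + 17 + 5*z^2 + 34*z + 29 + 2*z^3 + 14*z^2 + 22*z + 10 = -14*c^3 - 38*c^2 + 30*c + 2*z^3 + z^2*(19 - c) + z*(-17*c^2 + 8*c + 57) + 54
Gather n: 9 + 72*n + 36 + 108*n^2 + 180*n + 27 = 108*n^2 + 252*n + 72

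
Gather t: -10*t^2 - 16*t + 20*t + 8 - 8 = -10*t^2 + 4*t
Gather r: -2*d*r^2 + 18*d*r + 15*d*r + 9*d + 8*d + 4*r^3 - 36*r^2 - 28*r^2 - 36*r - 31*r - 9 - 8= 17*d + 4*r^3 + r^2*(-2*d - 64) + r*(33*d - 67) - 17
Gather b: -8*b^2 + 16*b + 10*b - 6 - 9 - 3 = -8*b^2 + 26*b - 18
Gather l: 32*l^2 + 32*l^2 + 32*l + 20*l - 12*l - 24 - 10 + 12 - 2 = 64*l^2 + 40*l - 24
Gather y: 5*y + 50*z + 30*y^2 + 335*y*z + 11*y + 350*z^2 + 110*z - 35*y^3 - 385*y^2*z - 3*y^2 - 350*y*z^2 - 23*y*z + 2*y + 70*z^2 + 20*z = -35*y^3 + y^2*(27 - 385*z) + y*(-350*z^2 + 312*z + 18) + 420*z^2 + 180*z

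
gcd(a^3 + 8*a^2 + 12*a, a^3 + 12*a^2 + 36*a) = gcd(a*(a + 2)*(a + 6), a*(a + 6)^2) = a^2 + 6*a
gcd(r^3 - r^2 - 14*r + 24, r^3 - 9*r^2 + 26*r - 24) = r^2 - 5*r + 6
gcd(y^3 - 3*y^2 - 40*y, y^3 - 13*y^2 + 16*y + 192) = y - 8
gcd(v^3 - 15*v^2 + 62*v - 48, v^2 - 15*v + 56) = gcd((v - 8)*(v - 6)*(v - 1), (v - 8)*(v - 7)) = v - 8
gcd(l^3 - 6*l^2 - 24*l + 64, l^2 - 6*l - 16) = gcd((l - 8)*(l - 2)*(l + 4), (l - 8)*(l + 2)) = l - 8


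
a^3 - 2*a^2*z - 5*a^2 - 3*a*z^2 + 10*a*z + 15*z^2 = (a - 5)*(a - 3*z)*(a + z)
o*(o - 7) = o^2 - 7*o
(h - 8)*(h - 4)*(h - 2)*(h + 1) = h^4 - 13*h^3 + 42*h^2 - 8*h - 64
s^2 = s^2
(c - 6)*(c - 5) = c^2 - 11*c + 30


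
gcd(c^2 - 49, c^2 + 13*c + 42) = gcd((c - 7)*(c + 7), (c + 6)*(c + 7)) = c + 7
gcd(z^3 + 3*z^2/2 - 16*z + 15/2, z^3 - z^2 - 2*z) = 1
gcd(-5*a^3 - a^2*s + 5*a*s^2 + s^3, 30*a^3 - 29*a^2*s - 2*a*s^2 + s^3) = -5*a^2 + 4*a*s + s^2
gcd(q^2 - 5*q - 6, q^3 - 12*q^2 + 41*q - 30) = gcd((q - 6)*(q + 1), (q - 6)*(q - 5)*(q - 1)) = q - 6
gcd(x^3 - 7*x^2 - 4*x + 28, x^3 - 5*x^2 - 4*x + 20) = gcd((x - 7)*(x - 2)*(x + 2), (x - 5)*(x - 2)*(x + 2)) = x^2 - 4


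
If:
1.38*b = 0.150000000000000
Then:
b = 0.11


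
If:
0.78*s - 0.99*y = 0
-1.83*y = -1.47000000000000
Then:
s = 1.02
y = 0.80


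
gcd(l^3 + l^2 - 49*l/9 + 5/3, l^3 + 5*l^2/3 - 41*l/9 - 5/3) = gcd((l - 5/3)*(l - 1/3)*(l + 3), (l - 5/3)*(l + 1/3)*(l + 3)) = l^2 + 4*l/3 - 5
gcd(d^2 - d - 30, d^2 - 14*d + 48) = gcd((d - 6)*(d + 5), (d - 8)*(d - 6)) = d - 6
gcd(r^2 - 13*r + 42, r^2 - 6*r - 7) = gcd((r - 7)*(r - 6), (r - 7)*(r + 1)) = r - 7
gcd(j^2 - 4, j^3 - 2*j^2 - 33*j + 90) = 1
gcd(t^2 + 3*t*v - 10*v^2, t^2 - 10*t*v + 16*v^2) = t - 2*v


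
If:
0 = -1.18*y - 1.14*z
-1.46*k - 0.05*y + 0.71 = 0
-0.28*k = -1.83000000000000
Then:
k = 6.54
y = -176.64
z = 182.84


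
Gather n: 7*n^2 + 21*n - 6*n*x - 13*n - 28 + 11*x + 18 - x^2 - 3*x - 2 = 7*n^2 + n*(8 - 6*x) - x^2 + 8*x - 12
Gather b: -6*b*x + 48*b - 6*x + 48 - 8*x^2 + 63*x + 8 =b*(48 - 6*x) - 8*x^2 + 57*x + 56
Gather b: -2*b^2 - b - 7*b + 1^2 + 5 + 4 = -2*b^2 - 8*b + 10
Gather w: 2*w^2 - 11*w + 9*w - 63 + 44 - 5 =2*w^2 - 2*w - 24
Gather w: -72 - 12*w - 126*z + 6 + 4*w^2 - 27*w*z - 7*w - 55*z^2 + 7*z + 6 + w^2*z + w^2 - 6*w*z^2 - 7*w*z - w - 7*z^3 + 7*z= w^2*(z + 5) + w*(-6*z^2 - 34*z - 20) - 7*z^3 - 55*z^2 - 112*z - 60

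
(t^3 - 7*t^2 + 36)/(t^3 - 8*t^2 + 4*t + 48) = (t - 3)/(t - 4)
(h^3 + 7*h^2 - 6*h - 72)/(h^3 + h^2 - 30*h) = (h^2 + h - 12)/(h*(h - 5))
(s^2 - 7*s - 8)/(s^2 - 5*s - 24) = (s + 1)/(s + 3)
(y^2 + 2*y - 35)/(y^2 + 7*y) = (y - 5)/y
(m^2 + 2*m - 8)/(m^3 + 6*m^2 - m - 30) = (m + 4)/(m^2 + 8*m + 15)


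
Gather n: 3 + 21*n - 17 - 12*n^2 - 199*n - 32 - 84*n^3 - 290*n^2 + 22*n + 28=-84*n^3 - 302*n^2 - 156*n - 18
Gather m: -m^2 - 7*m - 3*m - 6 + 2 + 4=-m^2 - 10*m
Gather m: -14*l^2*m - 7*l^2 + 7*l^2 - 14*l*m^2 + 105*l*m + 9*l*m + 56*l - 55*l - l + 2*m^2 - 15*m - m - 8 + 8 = m^2*(2 - 14*l) + m*(-14*l^2 + 114*l - 16)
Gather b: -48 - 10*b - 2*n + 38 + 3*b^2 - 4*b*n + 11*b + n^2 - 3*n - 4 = 3*b^2 + b*(1 - 4*n) + n^2 - 5*n - 14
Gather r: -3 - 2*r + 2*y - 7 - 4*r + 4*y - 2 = -6*r + 6*y - 12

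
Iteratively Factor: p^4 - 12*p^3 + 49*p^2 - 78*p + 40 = (p - 1)*(p^3 - 11*p^2 + 38*p - 40) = (p - 5)*(p - 1)*(p^2 - 6*p + 8) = (p - 5)*(p - 4)*(p - 1)*(p - 2)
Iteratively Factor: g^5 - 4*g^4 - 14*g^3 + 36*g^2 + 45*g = (g - 3)*(g^4 - g^3 - 17*g^2 - 15*g) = (g - 5)*(g - 3)*(g^3 + 4*g^2 + 3*g) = (g - 5)*(g - 3)*(g + 3)*(g^2 + g) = g*(g - 5)*(g - 3)*(g + 3)*(g + 1)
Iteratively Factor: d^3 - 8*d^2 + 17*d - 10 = (d - 5)*(d^2 - 3*d + 2) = (d - 5)*(d - 1)*(d - 2)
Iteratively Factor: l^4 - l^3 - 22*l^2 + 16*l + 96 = (l - 4)*(l^3 + 3*l^2 - 10*l - 24) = (l - 4)*(l + 4)*(l^2 - l - 6) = (l - 4)*(l + 2)*(l + 4)*(l - 3)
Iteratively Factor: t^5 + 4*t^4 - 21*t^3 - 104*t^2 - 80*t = (t + 1)*(t^4 + 3*t^3 - 24*t^2 - 80*t) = (t + 1)*(t + 4)*(t^3 - t^2 - 20*t) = t*(t + 1)*(t + 4)*(t^2 - t - 20) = t*(t + 1)*(t + 4)^2*(t - 5)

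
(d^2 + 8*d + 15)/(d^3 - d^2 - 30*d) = (d + 3)/(d*(d - 6))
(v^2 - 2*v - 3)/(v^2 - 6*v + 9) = (v + 1)/(v - 3)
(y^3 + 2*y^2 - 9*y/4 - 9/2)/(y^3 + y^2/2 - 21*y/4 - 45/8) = 2*(2*y^2 + y - 6)/(4*y^2 - 4*y - 15)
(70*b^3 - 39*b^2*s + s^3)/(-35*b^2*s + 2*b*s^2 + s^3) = (-2*b + s)/s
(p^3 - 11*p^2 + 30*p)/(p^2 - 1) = p*(p^2 - 11*p + 30)/(p^2 - 1)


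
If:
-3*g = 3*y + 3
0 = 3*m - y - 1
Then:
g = -y - 1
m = y/3 + 1/3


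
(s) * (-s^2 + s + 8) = -s^3 + s^2 + 8*s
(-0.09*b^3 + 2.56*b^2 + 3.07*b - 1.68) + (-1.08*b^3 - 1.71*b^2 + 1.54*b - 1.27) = -1.17*b^3 + 0.85*b^2 + 4.61*b - 2.95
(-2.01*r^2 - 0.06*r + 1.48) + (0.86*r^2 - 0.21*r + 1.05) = -1.15*r^2 - 0.27*r + 2.53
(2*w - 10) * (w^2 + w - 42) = 2*w^3 - 8*w^2 - 94*w + 420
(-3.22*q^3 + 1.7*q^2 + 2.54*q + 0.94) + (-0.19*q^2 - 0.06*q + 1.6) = -3.22*q^3 + 1.51*q^2 + 2.48*q + 2.54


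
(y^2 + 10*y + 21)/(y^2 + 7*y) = (y + 3)/y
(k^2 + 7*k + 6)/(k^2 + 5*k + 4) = (k + 6)/(k + 4)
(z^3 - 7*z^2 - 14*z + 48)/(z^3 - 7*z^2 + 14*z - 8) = (z^2 - 5*z - 24)/(z^2 - 5*z + 4)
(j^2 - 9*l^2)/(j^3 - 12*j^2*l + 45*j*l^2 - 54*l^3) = (j + 3*l)/(j^2 - 9*j*l + 18*l^2)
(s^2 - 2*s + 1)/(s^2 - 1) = (s - 1)/(s + 1)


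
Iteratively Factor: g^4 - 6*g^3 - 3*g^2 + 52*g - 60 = (g - 5)*(g^3 - g^2 - 8*g + 12) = (g - 5)*(g - 2)*(g^2 + g - 6) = (g - 5)*(g - 2)*(g + 3)*(g - 2)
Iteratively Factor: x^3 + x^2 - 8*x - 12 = (x - 3)*(x^2 + 4*x + 4) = (x - 3)*(x + 2)*(x + 2)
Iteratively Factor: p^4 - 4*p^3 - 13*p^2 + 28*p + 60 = (p + 2)*(p^3 - 6*p^2 - p + 30) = (p - 5)*(p + 2)*(p^2 - p - 6) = (p - 5)*(p - 3)*(p + 2)*(p + 2)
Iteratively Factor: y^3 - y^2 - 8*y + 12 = (y + 3)*(y^2 - 4*y + 4) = (y - 2)*(y + 3)*(y - 2)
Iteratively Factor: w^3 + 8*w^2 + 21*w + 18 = (w + 2)*(w^2 + 6*w + 9) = (w + 2)*(w + 3)*(w + 3)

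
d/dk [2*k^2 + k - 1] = 4*k + 1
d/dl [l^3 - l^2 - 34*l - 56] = 3*l^2 - 2*l - 34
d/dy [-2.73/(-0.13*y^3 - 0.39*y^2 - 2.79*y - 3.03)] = (-1.0647*y^2 - 2.1294*y - 7.6167)/(0.13*y^3 + 0.39*y^2 + 2.79*y + 3.03)^2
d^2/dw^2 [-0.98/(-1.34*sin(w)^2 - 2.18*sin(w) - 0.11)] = (-7.038752*sin(w)^4 - 8.588328*sin(w)^3 + 6.478584*sin(w)^2 + 17.41166*sin(w) + 9.0258)/(1.34*sin(w)^2 + 2.18*sin(w) + 0.11)^3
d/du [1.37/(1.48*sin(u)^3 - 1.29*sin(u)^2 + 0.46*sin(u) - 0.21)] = (-6.0828*sin(u)^2 + 3.5346*sin(u) - 0.6302)*cos(u)/(1.48*sin(u)^3 - 1.29*sin(u)^2 + 0.46*sin(u) - 0.21)^2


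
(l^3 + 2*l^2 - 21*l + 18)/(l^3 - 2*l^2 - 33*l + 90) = (l - 1)/(l - 5)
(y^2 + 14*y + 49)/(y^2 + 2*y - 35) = (y + 7)/(y - 5)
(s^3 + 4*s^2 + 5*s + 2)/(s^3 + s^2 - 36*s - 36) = (s^2 + 3*s + 2)/(s^2 - 36)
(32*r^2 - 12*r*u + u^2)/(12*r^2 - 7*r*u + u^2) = (8*r - u)/(3*r - u)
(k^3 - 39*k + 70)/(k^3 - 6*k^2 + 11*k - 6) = (k^2 + 2*k - 35)/(k^2 - 4*k + 3)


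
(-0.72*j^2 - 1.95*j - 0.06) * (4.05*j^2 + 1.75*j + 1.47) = -2.916*j^4 - 9.1575*j^3 - 4.7139*j^2 - 2.9715*j - 0.0882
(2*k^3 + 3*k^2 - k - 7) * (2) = 4*k^3 + 6*k^2 - 2*k - 14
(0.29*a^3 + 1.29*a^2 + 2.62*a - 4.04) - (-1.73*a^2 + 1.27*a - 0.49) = 0.29*a^3 + 3.02*a^2 + 1.35*a - 3.55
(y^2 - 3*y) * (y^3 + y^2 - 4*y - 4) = y^5 - 2*y^4 - 7*y^3 + 8*y^2 + 12*y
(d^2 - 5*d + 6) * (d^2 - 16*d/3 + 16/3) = d^4 - 31*d^3/3 + 38*d^2 - 176*d/3 + 32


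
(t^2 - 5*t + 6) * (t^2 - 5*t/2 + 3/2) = t^4 - 15*t^3/2 + 20*t^2 - 45*t/2 + 9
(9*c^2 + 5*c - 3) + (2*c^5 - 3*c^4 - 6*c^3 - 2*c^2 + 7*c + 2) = 2*c^5 - 3*c^4 - 6*c^3 + 7*c^2 + 12*c - 1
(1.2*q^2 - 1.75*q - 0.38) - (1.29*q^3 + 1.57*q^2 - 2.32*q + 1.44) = -1.29*q^3 - 0.37*q^2 + 0.57*q - 1.82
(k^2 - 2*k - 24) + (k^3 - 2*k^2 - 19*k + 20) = k^3 - k^2 - 21*k - 4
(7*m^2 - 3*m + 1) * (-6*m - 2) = -42*m^3 + 4*m^2 - 2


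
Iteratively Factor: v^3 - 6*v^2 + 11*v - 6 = (v - 2)*(v^2 - 4*v + 3) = (v - 2)*(v - 1)*(v - 3)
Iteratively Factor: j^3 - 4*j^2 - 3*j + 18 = (j + 2)*(j^2 - 6*j + 9) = (j - 3)*(j + 2)*(j - 3)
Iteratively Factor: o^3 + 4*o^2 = (o)*(o^2 + 4*o) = o*(o + 4)*(o)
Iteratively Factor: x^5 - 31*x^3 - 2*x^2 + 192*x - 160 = (x + 4)*(x^4 - 4*x^3 - 15*x^2 + 58*x - 40) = (x + 4)^2*(x^3 - 8*x^2 + 17*x - 10) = (x - 1)*(x + 4)^2*(x^2 - 7*x + 10) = (x - 2)*(x - 1)*(x + 4)^2*(x - 5)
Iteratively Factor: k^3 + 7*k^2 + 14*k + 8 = (k + 1)*(k^2 + 6*k + 8) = (k + 1)*(k + 4)*(k + 2)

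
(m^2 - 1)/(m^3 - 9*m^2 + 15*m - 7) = (m + 1)/(m^2 - 8*m + 7)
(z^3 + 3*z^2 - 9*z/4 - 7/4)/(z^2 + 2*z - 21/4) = (2*z^2 - z - 1)/(2*z - 3)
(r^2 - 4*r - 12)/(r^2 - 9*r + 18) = (r + 2)/(r - 3)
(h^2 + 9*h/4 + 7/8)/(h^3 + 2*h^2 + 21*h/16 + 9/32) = 4*(4*h + 7)/(16*h^2 + 24*h + 9)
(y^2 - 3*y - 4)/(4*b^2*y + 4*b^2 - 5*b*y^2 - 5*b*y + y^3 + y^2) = (y - 4)/(4*b^2 - 5*b*y + y^2)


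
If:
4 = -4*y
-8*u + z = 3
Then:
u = z/8 - 3/8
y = -1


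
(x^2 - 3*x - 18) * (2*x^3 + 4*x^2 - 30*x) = 2*x^5 - 2*x^4 - 78*x^3 + 18*x^2 + 540*x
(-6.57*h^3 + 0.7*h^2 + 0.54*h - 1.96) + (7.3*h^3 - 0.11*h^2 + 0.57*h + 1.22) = 0.73*h^3 + 0.59*h^2 + 1.11*h - 0.74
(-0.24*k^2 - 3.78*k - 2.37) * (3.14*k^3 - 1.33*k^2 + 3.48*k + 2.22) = -0.7536*k^5 - 11.55*k^4 - 3.2496*k^3 - 10.5351*k^2 - 16.6392*k - 5.2614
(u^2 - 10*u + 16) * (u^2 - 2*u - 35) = u^4 - 12*u^3 + u^2 + 318*u - 560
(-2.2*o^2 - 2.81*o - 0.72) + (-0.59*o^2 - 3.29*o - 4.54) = -2.79*o^2 - 6.1*o - 5.26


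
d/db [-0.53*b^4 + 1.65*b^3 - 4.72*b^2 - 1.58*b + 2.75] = -2.12*b^3 + 4.95*b^2 - 9.44*b - 1.58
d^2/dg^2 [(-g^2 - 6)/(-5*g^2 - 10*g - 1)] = 2*(-50*g^3 + 435*g^2 + 900*g + 571)/(125*g^6 + 750*g^5 + 1575*g^4 + 1300*g^3 + 315*g^2 + 30*g + 1)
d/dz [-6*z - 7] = -6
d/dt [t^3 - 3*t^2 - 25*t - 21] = 3*t^2 - 6*t - 25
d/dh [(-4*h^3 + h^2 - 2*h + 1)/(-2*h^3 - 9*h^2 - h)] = (38*h^4 - 13*h^2 + 18*h + 1)/(h^2*(4*h^4 + 36*h^3 + 85*h^2 + 18*h + 1))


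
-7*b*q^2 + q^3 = q^2*(-7*b + q)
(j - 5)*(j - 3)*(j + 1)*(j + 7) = j^4 - 42*j^2 + 64*j + 105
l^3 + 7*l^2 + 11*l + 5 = (l + 1)^2*(l + 5)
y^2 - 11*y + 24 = (y - 8)*(y - 3)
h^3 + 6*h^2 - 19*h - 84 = (h - 4)*(h + 3)*(h + 7)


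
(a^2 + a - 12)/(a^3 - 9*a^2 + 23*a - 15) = (a + 4)/(a^2 - 6*a + 5)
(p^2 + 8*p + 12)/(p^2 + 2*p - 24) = (p + 2)/(p - 4)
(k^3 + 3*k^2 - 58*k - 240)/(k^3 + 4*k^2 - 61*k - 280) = (k + 6)/(k + 7)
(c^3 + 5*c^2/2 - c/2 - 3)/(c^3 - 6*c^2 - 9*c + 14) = (c + 3/2)/(c - 7)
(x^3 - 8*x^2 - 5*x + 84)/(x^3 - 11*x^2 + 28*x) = (x + 3)/x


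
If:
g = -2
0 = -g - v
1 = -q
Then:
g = -2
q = -1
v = 2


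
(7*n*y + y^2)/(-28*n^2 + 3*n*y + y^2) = y/(-4*n + y)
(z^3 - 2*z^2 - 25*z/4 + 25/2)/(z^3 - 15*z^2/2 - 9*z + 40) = (z - 5/2)/(z - 8)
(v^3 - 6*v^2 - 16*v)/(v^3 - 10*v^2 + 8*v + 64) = v/(v - 4)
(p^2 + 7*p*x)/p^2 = (p + 7*x)/p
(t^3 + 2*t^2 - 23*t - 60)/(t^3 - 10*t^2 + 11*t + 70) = (t^2 + 7*t + 12)/(t^2 - 5*t - 14)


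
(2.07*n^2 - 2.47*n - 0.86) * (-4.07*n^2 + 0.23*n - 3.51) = -8.4249*n^4 + 10.529*n^3 - 4.3336*n^2 + 8.4719*n + 3.0186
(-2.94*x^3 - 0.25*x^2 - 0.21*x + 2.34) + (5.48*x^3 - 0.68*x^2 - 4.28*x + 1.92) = 2.54*x^3 - 0.93*x^2 - 4.49*x + 4.26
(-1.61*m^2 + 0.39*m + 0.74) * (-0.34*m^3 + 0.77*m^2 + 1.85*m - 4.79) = 0.5474*m^5 - 1.3723*m^4 - 2.9298*m^3 + 9.0032*m^2 - 0.4991*m - 3.5446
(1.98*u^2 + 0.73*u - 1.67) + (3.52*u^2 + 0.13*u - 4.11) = 5.5*u^2 + 0.86*u - 5.78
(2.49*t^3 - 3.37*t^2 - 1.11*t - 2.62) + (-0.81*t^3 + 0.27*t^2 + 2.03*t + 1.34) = 1.68*t^3 - 3.1*t^2 + 0.92*t - 1.28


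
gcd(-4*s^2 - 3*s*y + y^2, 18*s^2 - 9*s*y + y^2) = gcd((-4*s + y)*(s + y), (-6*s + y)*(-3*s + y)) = 1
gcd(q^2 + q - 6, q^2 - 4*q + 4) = q - 2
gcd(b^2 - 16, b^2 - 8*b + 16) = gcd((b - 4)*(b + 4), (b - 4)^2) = b - 4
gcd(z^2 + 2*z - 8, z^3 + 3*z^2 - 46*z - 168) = z + 4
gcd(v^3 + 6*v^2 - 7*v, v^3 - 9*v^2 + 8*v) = v^2 - v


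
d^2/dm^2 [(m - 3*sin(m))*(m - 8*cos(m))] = 3*m*sin(m) + 8*m*cos(m) + 16*sin(m) - 48*sin(2*m) - 6*cos(m) + 2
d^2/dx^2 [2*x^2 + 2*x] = 4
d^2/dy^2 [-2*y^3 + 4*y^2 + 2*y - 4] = 8 - 12*y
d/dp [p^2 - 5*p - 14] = 2*p - 5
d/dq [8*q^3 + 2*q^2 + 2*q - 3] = 24*q^2 + 4*q + 2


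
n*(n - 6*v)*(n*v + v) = n^3*v - 6*n^2*v^2 + n^2*v - 6*n*v^2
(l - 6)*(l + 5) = l^2 - l - 30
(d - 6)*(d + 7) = d^2 + d - 42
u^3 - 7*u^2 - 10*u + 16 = (u - 8)*(u - 1)*(u + 2)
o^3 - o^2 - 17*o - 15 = (o - 5)*(o + 1)*(o + 3)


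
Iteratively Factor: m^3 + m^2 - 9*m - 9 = (m - 3)*(m^2 + 4*m + 3) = (m - 3)*(m + 1)*(m + 3)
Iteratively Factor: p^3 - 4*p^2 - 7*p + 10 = (p - 5)*(p^2 + p - 2) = (p - 5)*(p + 2)*(p - 1)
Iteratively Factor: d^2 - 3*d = (d)*(d - 3)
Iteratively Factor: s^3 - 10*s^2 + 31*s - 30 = (s - 3)*(s^2 - 7*s + 10) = (s - 3)*(s - 2)*(s - 5)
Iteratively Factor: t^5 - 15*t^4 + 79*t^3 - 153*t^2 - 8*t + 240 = (t - 5)*(t^4 - 10*t^3 + 29*t^2 - 8*t - 48) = (t - 5)*(t - 3)*(t^3 - 7*t^2 + 8*t + 16) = (t - 5)*(t - 3)*(t + 1)*(t^2 - 8*t + 16) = (t - 5)*(t - 4)*(t - 3)*(t + 1)*(t - 4)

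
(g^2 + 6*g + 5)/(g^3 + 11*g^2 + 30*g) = (g + 1)/(g*(g + 6))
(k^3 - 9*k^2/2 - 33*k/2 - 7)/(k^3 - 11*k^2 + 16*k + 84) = (k + 1/2)/(k - 6)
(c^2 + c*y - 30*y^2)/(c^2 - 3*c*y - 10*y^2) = (c + 6*y)/(c + 2*y)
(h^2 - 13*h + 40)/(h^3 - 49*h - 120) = (h - 5)/(h^2 + 8*h + 15)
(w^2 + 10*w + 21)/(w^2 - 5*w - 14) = (w^2 + 10*w + 21)/(w^2 - 5*w - 14)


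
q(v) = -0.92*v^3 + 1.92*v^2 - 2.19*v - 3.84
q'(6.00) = -78.51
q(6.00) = -146.58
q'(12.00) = -353.55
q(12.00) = -1343.40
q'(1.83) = -4.41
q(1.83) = -7.06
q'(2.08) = -6.14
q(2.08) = -8.37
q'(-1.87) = -19.02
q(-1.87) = 12.99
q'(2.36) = -8.50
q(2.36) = -10.41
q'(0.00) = -2.19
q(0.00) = -3.84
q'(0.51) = -0.95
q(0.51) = -4.58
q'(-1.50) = -14.16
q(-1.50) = 6.87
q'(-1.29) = -11.74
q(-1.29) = 4.16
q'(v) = -2.76*v^2 + 3.84*v - 2.19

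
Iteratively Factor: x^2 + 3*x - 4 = (x - 1)*(x + 4)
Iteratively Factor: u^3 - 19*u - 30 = (u + 2)*(u^2 - 2*u - 15) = (u - 5)*(u + 2)*(u + 3)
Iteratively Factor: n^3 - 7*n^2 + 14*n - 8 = (n - 2)*(n^2 - 5*n + 4) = (n - 2)*(n - 1)*(n - 4)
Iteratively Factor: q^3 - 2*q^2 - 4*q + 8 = (q + 2)*(q^2 - 4*q + 4) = (q - 2)*(q + 2)*(q - 2)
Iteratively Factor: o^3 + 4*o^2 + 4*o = (o + 2)*(o^2 + 2*o) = (o + 2)^2*(o)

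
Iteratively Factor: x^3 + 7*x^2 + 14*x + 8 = (x + 1)*(x^2 + 6*x + 8) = (x + 1)*(x + 4)*(x + 2)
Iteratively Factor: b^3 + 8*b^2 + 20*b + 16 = (b + 2)*(b^2 + 6*b + 8) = (b + 2)*(b + 4)*(b + 2)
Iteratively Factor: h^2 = (h)*(h)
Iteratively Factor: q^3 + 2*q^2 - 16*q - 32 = (q + 2)*(q^2 - 16) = (q + 2)*(q + 4)*(q - 4)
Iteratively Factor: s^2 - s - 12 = (s - 4)*(s + 3)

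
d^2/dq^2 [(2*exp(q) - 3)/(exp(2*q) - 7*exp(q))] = (2*exp(3*q) + 2*exp(2*q) + 63*exp(q) - 147)*exp(-q)/(exp(3*q) - 21*exp(2*q) + 147*exp(q) - 343)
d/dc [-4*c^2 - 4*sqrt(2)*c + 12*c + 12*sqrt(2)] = -8*c - 4*sqrt(2) + 12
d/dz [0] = 0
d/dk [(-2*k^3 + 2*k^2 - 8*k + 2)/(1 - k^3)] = 2*(k^4 - 8*k^3 + 2*k - 4)/(k^6 - 2*k^3 + 1)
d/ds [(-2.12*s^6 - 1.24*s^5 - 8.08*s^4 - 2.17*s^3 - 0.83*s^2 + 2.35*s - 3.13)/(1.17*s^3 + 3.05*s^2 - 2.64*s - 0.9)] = (-7.4412*s^8 - 28.7656*s^7 + 7.1844*s^6 - 24.7456*s^5 + 63.9262*s^4 + 35.0466*s^3 + 11.869*s^2 + 20.587*s - 10.3782)/(1.3689*s^6 + 7.137*s^5 + 3.1249*s^4 - 18.21*s^3 + 1.4796*s^2 + 4.752*s + 0.81)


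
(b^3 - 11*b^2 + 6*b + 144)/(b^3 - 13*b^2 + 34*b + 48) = (b + 3)/(b + 1)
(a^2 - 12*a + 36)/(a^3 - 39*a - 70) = (-a^2 + 12*a - 36)/(-a^3 + 39*a + 70)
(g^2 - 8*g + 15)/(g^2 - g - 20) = (g - 3)/(g + 4)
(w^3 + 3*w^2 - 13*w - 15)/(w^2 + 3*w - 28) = (w^3 + 3*w^2 - 13*w - 15)/(w^2 + 3*w - 28)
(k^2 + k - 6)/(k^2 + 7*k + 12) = (k - 2)/(k + 4)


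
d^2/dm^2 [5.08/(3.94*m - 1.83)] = 157.719776/(3.94*m - 1.83)^3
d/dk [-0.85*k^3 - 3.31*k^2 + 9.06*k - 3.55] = -2.55*k^2 - 6.62*k + 9.06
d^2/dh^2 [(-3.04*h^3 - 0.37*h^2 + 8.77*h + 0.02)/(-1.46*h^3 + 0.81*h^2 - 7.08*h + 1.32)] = (-1.4210854715202e-14*h^7 + 8.76759199999999*h^6 - 300.708024*h^5 + 109.073388*h^4 + 482.672334*h^3 - 376.975044*h^2 + 88.4995920000001*h - 164.594736)/(3.112136*h^9 - 5.179788*h^8 + 48.148902*h^7 - 59.209425*h^6 + 242.855388*h^5 - 206.272764*h^4 + 407.94624*h^3 - 202.734576*h^2 + 37.008576*h - 2.299968)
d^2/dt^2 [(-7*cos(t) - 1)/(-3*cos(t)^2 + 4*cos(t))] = (-120*sin(t)^4/cos(t)^3 + 63*sin(t)^2 + 99 - 202/cos(t) - 72/cos(t)^2 + 152/cos(t)^3)/(3*cos(t) - 4)^3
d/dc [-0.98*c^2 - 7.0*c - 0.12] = -1.96*c - 7.0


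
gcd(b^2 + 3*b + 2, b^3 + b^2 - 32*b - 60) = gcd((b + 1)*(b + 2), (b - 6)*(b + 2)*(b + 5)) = b + 2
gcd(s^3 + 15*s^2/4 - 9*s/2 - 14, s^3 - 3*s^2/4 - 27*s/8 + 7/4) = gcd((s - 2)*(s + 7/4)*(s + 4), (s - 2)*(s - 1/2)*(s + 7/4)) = s^2 - s/4 - 7/2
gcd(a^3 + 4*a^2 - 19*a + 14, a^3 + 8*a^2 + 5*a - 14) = a^2 + 6*a - 7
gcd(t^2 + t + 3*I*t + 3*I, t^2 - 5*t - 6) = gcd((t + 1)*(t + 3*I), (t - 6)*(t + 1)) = t + 1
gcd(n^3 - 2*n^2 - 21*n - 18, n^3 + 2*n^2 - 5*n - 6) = n^2 + 4*n + 3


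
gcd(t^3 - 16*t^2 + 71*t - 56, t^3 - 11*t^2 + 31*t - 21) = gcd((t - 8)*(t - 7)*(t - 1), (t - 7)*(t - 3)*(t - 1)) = t^2 - 8*t + 7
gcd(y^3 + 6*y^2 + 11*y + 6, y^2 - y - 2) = y + 1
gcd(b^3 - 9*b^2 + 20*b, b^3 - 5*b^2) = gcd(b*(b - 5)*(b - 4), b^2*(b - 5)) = b^2 - 5*b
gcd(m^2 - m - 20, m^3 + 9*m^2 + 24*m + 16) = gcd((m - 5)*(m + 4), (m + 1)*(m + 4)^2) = m + 4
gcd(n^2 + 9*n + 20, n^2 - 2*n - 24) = n + 4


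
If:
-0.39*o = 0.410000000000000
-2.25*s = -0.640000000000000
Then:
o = -1.05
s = 0.28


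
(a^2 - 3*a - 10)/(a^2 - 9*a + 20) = (a + 2)/(a - 4)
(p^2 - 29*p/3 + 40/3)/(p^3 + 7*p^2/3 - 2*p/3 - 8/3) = (3*p^2 - 29*p + 40)/(3*p^3 + 7*p^2 - 2*p - 8)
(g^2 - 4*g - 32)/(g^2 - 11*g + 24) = (g + 4)/(g - 3)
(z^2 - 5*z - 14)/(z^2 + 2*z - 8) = (z^2 - 5*z - 14)/(z^2 + 2*z - 8)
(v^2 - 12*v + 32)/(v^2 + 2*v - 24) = (v - 8)/(v + 6)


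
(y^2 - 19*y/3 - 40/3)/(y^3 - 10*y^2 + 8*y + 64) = (y + 5/3)/(y^2 - 2*y - 8)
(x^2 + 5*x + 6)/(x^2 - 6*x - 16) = (x + 3)/(x - 8)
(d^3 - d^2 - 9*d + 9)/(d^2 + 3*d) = d - 4 + 3/d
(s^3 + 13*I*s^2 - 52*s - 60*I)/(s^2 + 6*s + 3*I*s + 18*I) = (s^3 + 13*I*s^2 - 52*s - 60*I)/(s^2 + 3*s*(2 + I) + 18*I)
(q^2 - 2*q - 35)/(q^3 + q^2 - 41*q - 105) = 1/(q + 3)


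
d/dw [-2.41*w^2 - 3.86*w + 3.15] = -4.82*w - 3.86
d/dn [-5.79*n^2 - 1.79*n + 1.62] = -11.58*n - 1.79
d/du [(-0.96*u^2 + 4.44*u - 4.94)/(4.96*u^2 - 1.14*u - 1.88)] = (-20.928*u^2 + 52.6144*u - 13.9788)/(24.6016*u^4 - 11.3088*u^3 - 17.35*u^2 + 4.2864*u + 3.5344)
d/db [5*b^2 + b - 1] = 10*b + 1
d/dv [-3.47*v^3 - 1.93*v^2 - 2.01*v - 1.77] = -10.41*v^2 - 3.86*v - 2.01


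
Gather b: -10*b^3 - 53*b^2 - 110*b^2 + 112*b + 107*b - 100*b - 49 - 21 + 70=-10*b^3 - 163*b^2 + 119*b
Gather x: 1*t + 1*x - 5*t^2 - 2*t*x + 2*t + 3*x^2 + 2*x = -5*t^2 + 3*t + 3*x^2 + x*(3 - 2*t)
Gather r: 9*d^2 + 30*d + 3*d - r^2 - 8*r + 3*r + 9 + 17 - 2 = 9*d^2 + 33*d - r^2 - 5*r + 24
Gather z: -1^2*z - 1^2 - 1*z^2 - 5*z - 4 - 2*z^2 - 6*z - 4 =-3*z^2 - 12*z - 9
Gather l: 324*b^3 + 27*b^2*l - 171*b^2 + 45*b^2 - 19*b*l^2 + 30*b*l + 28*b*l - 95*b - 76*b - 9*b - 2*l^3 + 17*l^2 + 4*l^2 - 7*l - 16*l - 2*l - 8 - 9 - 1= 324*b^3 - 126*b^2 - 180*b - 2*l^3 + l^2*(21 - 19*b) + l*(27*b^2 + 58*b - 25) - 18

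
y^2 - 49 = (y - 7)*(y + 7)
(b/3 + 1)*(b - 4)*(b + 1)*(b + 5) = b^4/3 + 5*b^3/3 - 13*b^2/3 - 77*b/3 - 20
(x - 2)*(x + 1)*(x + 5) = x^3 + 4*x^2 - 7*x - 10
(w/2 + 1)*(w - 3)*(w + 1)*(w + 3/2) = w^4/2 + 3*w^3/4 - 7*w^2/2 - 33*w/4 - 9/2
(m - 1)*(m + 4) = m^2 + 3*m - 4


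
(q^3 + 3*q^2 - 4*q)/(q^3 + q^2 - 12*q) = (q - 1)/(q - 3)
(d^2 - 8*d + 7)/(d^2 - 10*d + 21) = (d - 1)/(d - 3)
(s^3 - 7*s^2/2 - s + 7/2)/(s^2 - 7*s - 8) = (2*s^2 - 9*s + 7)/(2*(s - 8))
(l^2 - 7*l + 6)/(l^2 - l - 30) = (l - 1)/(l + 5)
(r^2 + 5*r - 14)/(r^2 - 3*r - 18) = (-r^2 - 5*r + 14)/(-r^2 + 3*r + 18)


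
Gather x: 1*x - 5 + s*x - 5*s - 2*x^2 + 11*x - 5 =-5*s - 2*x^2 + x*(s + 12) - 10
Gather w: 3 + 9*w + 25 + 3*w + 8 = 12*w + 36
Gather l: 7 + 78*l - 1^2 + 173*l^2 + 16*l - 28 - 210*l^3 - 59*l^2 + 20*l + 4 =-210*l^3 + 114*l^2 + 114*l - 18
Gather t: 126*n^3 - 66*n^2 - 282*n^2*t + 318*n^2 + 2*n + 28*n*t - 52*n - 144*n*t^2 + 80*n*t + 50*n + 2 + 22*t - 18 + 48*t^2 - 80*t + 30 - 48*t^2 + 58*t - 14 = 126*n^3 + 252*n^2 - 144*n*t^2 + t*(-282*n^2 + 108*n)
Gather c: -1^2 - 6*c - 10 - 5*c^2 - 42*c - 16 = -5*c^2 - 48*c - 27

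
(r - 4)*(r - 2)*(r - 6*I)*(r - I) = r^4 - 6*r^3 - 7*I*r^3 + 2*r^2 + 42*I*r^2 + 36*r - 56*I*r - 48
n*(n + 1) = n^2 + n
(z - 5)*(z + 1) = z^2 - 4*z - 5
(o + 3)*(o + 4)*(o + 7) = o^3 + 14*o^2 + 61*o + 84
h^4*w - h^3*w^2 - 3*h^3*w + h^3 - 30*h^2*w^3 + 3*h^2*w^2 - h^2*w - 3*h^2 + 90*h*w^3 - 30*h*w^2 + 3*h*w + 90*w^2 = (h - 3)*(h - 6*w)*(h + 5*w)*(h*w + 1)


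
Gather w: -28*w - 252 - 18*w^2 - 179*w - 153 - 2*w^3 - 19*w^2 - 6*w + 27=-2*w^3 - 37*w^2 - 213*w - 378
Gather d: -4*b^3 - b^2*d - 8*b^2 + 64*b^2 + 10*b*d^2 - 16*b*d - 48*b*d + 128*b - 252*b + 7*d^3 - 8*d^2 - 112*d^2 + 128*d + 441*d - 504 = -4*b^3 + 56*b^2 - 124*b + 7*d^3 + d^2*(10*b - 120) + d*(-b^2 - 64*b + 569) - 504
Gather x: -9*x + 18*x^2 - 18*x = 18*x^2 - 27*x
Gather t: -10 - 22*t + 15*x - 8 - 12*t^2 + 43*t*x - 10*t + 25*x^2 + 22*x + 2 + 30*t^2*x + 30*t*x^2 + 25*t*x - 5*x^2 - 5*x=t^2*(30*x - 12) + t*(30*x^2 + 68*x - 32) + 20*x^2 + 32*x - 16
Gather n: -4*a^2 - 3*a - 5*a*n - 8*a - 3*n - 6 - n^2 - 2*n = -4*a^2 - 11*a - n^2 + n*(-5*a - 5) - 6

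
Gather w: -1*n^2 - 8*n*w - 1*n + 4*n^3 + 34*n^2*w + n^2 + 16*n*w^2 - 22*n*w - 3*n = 4*n^3 + 16*n*w^2 - 4*n + w*(34*n^2 - 30*n)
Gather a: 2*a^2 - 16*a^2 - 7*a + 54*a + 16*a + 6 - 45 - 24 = -14*a^2 + 63*a - 63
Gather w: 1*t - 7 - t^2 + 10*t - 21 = -t^2 + 11*t - 28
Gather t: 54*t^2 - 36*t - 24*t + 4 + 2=54*t^2 - 60*t + 6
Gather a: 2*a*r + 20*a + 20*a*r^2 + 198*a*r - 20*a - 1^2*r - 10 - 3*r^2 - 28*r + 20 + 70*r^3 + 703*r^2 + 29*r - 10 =a*(20*r^2 + 200*r) + 70*r^3 + 700*r^2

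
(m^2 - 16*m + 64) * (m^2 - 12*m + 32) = m^4 - 28*m^3 + 288*m^2 - 1280*m + 2048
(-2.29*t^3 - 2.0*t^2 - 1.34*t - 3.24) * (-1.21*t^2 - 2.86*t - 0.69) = 2.7709*t^5 + 8.9694*t^4 + 8.9215*t^3 + 9.1328*t^2 + 10.191*t + 2.2356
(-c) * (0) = 0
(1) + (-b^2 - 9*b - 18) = -b^2 - 9*b - 17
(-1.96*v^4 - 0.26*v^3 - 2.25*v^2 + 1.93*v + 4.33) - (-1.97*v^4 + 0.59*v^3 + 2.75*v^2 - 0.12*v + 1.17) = 0.01*v^4 - 0.85*v^3 - 5.0*v^2 + 2.05*v + 3.16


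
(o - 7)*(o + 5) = o^2 - 2*o - 35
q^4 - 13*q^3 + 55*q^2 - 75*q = q*(q - 5)^2*(q - 3)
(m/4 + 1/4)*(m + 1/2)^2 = m^3/4 + m^2/2 + 5*m/16 + 1/16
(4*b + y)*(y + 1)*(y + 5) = 4*b*y^2 + 24*b*y + 20*b + y^3 + 6*y^2 + 5*y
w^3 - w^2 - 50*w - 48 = (w - 8)*(w + 1)*(w + 6)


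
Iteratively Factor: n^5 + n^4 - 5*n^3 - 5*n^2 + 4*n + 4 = (n + 1)*(n^4 - 5*n^2 + 4) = (n - 2)*(n + 1)*(n^3 + 2*n^2 - n - 2) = (n - 2)*(n - 1)*(n + 1)*(n^2 + 3*n + 2) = (n - 2)*(n - 1)*(n + 1)*(n + 2)*(n + 1)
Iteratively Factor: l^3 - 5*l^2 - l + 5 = (l - 1)*(l^2 - 4*l - 5) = (l - 1)*(l + 1)*(l - 5)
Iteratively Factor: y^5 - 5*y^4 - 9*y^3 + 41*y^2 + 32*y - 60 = (y + 2)*(y^4 - 7*y^3 + 5*y^2 + 31*y - 30) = (y - 3)*(y + 2)*(y^3 - 4*y^2 - 7*y + 10) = (y - 5)*(y - 3)*(y + 2)*(y^2 + y - 2) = (y - 5)*(y - 3)*(y - 1)*(y + 2)*(y + 2)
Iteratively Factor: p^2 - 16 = (p - 4)*(p + 4)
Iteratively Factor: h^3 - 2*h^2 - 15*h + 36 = (h + 4)*(h^2 - 6*h + 9) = (h - 3)*(h + 4)*(h - 3)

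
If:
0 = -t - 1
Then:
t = -1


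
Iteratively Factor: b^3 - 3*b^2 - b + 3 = (b - 1)*(b^2 - 2*b - 3) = (b - 3)*(b - 1)*(b + 1)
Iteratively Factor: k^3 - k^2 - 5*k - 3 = (k - 3)*(k^2 + 2*k + 1) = (k - 3)*(k + 1)*(k + 1)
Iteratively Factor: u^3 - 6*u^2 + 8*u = (u - 4)*(u^2 - 2*u) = u*(u - 4)*(u - 2)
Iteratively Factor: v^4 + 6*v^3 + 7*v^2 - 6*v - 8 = (v - 1)*(v^3 + 7*v^2 + 14*v + 8) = (v - 1)*(v + 4)*(v^2 + 3*v + 2) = (v - 1)*(v + 2)*(v + 4)*(v + 1)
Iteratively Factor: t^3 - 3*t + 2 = (t + 2)*(t^2 - 2*t + 1) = (t - 1)*(t + 2)*(t - 1)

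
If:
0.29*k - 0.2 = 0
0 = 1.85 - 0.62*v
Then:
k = 0.69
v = 2.98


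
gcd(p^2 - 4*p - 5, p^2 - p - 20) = p - 5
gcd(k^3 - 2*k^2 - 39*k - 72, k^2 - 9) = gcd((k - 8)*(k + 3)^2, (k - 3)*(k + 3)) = k + 3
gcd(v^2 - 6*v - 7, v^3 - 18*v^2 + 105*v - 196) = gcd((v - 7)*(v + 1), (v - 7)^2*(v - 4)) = v - 7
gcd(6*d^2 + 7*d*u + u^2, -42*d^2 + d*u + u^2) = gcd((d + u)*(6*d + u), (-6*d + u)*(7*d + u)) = 1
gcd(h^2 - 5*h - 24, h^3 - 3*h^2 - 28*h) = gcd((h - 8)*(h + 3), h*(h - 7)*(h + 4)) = 1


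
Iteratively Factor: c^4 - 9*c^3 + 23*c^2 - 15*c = (c - 5)*(c^3 - 4*c^2 + 3*c) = (c - 5)*(c - 3)*(c^2 - c) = (c - 5)*(c - 3)*(c - 1)*(c)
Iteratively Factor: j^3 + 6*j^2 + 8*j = (j + 2)*(j^2 + 4*j) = j*(j + 2)*(j + 4)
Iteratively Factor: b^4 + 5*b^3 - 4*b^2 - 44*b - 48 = (b + 4)*(b^3 + b^2 - 8*b - 12) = (b + 2)*(b + 4)*(b^2 - b - 6) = (b + 2)^2*(b + 4)*(b - 3)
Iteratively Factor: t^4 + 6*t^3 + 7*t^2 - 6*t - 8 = (t + 4)*(t^3 + 2*t^2 - t - 2) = (t - 1)*(t + 4)*(t^2 + 3*t + 2) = (t - 1)*(t + 1)*(t + 4)*(t + 2)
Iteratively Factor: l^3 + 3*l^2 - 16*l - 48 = (l + 3)*(l^2 - 16) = (l - 4)*(l + 3)*(l + 4)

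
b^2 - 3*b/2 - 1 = (b - 2)*(b + 1/2)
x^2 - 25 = (x - 5)*(x + 5)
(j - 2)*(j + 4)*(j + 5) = j^3 + 7*j^2 + 2*j - 40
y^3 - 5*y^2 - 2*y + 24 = (y - 4)*(y - 3)*(y + 2)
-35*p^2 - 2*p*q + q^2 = (-7*p + q)*(5*p + q)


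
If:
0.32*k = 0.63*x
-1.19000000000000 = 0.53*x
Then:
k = -4.42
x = -2.25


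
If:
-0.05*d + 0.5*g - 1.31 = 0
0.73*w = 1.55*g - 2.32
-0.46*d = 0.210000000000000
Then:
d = -0.46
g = 2.57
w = 2.29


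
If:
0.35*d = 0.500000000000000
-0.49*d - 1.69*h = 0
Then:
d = 1.43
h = -0.41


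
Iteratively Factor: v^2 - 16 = (v + 4)*(v - 4)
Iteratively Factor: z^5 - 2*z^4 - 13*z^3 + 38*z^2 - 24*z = (z - 1)*(z^4 - z^3 - 14*z^2 + 24*z) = (z - 1)*(z + 4)*(z^3 - 5*z^2 + 6*z) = z*(z - 1)*(z + 4)*(z^2 - 5*z + 6) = z*(z - 3)*(z - 1)*(z + 4)*(z - 2)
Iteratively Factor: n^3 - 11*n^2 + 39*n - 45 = (n - 3)*(n^2 - 8*n + 15) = (n - 3)^2*(n - 5)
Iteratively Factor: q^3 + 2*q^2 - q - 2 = (q + 2)*(q^2 - 1) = (q - 1)*(q + 2)*(q + 1)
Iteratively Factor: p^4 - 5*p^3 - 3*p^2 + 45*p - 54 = (p + 3)*(p^3 - 8*p^2 + 21*p - 18) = (p - 2)*(p + 3)*(p^2 - 6*p + 9) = (p - 3)*(p - 2)*(p + 3)*(p - 3)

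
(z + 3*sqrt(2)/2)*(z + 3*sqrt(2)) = z^2 + 9*sqrt(2)*z/2 + 9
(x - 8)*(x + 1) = x^2 - 7*x - 8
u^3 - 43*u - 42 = (u - 7)*(u + 1)*(u + 6)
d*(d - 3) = d^2 - 3*d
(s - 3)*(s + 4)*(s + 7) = s^3 + 8*s^2 - 5*s - 84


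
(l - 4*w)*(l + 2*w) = l^2 - 2*l*w - 8*w^2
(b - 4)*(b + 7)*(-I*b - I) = -I*b^3 - 4*I*b^2 + 25*I*b + 28*I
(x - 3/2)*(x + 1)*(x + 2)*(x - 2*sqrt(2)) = x^4 - 2*sqrt(2)*x^3 + 3*x^3/2 - 3*sqrt(2)*x^2 - 5*x^2/2 - 3*x + 5*sqrt(2)*x + 6*sqrt(2)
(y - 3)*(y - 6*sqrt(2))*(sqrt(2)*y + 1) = sqrt(2)*y^3 - 11*y^2 - 3*sqrt(2)*y^2 - 6*sqrt(2)*y + 33*y + 18*sqrt(2)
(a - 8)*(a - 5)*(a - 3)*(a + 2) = a^4 - 14*a^3 + 47*a^2 + 38*a - 240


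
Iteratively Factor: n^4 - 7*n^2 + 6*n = (n + 3)*(n^3 - 3*n^2 + 2*n) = (n - 2)*(n + 3)*(n^2 - n) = (n - 2)*(n - 1)*(n + 3)*(n)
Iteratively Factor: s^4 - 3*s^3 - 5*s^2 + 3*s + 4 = (s - 1)*(s^3 - 2*s^2 - 7*s - 4) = (s - 1)*(s + 1)*(s^2 - 3*s - 4) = (s - 1)*(s + 1)^2*(s - 4)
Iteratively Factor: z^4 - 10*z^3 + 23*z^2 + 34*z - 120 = (z + 2)*(z^3 - 12*z^2 + 47*z - 60) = (z - 3)*(z + 2)*(z^2 - 9*z + 20) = (z - 5)*(z - 3)*(z + 2)*(z - 4)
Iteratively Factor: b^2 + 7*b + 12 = (b + 3)*(b + 4)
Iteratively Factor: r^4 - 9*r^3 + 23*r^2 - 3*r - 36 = (r - 3)*(r^3 - 6*r^2 + 5*r + 12) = (r - 3)^2*(r^2 - 3*r - 4) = (r - 3)^2*(r + 1)*(r - 4)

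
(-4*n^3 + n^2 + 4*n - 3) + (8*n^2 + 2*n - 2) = -4*n^3 + 9*n^2 + 6*n - 5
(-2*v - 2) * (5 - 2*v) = 4*v^2 - 6*v - 10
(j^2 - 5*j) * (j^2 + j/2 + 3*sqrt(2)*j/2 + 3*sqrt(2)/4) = j^4 - 9*j^3/2 + 3*sqrt(2)*j^3/2 - 27*sqrt(2)*j^2/4 - 5*j^2/2 - 15*sqrt(2)*j/4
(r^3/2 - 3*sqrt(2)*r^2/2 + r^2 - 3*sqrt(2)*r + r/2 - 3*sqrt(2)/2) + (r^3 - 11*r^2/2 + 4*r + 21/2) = 3*r^3/2 - 9*r^2/2 - 3*sqrt(2)*r^2/2 - 3*sqrt(2)*r + 9*r/2 - 3*sqrt(2)/2 + 21/2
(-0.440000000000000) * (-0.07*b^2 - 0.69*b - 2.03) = 0.0308*b^2 + 0.3036*b + 0.8932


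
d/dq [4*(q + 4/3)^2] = 8*q + 32/3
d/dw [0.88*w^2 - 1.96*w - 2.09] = 1.76*w - 1.96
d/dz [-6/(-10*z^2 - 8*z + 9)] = 24*(-5*z - 2)/(10*z^2 + 8*z - 9)^2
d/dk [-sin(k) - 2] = -cos(k)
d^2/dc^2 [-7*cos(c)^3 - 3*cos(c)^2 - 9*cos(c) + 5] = 57*cos(c)/4 + 6*cos(2*c) + 63*cos(3*c)/4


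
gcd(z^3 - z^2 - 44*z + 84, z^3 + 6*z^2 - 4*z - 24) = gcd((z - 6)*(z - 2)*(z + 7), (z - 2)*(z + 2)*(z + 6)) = z - 2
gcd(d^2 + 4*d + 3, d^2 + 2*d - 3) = d + 3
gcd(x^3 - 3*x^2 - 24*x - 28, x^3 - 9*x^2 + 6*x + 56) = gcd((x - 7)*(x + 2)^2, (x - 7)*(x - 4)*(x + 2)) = x^2 - 5*x - 14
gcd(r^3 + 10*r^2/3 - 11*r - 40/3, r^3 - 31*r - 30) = r^2 + 6*r + 5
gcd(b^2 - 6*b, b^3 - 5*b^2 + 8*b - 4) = 1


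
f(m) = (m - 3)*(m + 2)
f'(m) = 2*m - 1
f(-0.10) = -5.89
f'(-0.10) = -1.20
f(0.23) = -6.18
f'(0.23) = -0.54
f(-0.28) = -5.64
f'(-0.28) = -1.56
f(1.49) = -5.27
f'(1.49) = 1.98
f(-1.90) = -0.49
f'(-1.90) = -4.80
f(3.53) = 2.93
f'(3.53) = 6.06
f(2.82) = -0.87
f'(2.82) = 4.64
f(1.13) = -5.85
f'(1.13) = 1.26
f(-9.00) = 84.00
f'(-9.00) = -19.00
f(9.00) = 66.00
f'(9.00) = 17.00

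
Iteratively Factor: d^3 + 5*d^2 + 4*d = (d)*(d^2 + 5*d + 4) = d*(d + 4)*(d + 1)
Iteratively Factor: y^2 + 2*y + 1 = (y + 1)*(y + 1)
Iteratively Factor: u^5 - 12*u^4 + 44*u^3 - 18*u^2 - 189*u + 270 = (u - 5)*(u^4 - 7*u^3 + 9*u^2 + 27*u - 54) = (u - 5)*(u - 3)*(u^3 - 4*u^2 - 3*u + 18) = (u - 5)*(u - 3)*(u + 2)*(u^2 - 6*u + 9) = (u - 5)*(u - 3)^2*(u + 2)*(u - 3)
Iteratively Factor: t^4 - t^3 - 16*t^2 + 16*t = (t)*(t^3 - t^2 - 16*t + 16) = t*(t + 4)*(t^2 - 5*t + 4) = t*(t - 1)*(t + 4)*(t - 4)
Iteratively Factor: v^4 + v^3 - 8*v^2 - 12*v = (v + 2)*(v^3 - v^2 - 6*v) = v*(v + 2)*(v^2 - v - 6) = v*(v + 2)^2*(v - 3)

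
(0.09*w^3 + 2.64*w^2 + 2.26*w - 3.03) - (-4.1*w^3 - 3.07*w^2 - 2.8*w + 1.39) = 4.19*w^3 + 5.71*w^2 + 5.06*w - 4.42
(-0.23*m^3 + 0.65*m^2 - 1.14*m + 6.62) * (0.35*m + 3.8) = -0.0805*m^4 - 0.6465*m^3 + 2.071*m^2 - 2.015*m + 25.156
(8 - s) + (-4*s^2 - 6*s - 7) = -4*s^2 - 7*s + 1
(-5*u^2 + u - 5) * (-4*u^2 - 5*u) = 20*u^4 + 21*u^3 + 15*u^2 + 25*u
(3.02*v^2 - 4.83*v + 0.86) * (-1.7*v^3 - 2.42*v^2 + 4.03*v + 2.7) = -5.134*v^5 + 0.902600000000001*v^4 + 22.3972*v^3 - 13.3921*v^2 - 9.5752*v + 2.322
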